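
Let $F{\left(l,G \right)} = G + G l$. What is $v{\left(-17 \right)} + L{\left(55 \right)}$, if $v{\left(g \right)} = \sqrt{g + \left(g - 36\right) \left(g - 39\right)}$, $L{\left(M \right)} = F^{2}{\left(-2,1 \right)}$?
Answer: $1 + \sqrt{2951} \approx 55.323$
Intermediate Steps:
$L{\left(M \right)} = 1$ ($L{\left(M \right)} = \left(1 \left(1 - 2\right)\right)^{2} = \left(1 \left(-1\right)\right)^{2} = \left(-1\right)^{2} = 1$)
$v{\left(g \right)} = \sqrt{g + \left(-39 + g\right) \left(-36 + g\right)}$ ($v{\left(g \right)} = \sqrt{g + \left(-36 + g\right) \left(-39 + g\right)} = \sqrt{g + \left(-39 + g\right) \left(-36 + g\right)}$)
$v{\left(-17 \right)} + L{\left(55 \right)} = \sqrt{1404 + \left(-17\right)^{2} - -1258} + 1 = \sqrt{1404 + 289 + 1258} + 1 = \sqrt{2951} + 1 = 1 + \sqrt{2951}$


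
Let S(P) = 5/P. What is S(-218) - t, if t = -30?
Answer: 6535/218 ≈ 29.977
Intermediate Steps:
S(-218) - t = 5/(-218) - 1*(-30) = 5*(-1/218) + 30 = -5/218 + 30 = 6535/218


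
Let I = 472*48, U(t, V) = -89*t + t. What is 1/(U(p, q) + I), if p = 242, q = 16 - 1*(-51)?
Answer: 1/1360 ≈ 0.00073529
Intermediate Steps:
q = 67 (q = 16 + 51 = 67)
U(t, V) = -88*t
I = 22656
1/(U(p, q) + I) = 1/(-88*242 + 22656) = 1/(-21296 + 22656) = 1/1360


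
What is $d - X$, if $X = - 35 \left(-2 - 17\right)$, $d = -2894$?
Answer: $-3559$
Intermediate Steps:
$X = 665$ ($X = \left(-35\right) \left(-19\right) = 665$)
$d - X = -2894 - 665 = -3559$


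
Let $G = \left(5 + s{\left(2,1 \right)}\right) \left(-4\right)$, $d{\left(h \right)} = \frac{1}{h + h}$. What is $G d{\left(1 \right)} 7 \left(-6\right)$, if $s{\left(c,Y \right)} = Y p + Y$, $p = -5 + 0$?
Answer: $84$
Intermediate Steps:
$p = -5$
$d{\left(h \right)} = \frac{1}{2 h}$
$s{\left(c,Y \right)} = - 4 Y$ ($s{\left(c,Y \right)} = Y \left(-5\right) + Y = - 5 Y + Y = - 4 Y$)
$G = -4$ ($G = \left(5 - 4\right) \left(-4\right) = 1 \left(-4\right) = -4$)
$G d{\left(1 \right)} 7 \left(-6\right) = - 4 \frac{1}{2 \cdot 1} \cdot 7 \left(-6\right) = - 4 \cdot \frac{1}{2} \cdot 1 \cdot 7 \left(-6\right) = - 4 \cdot \frac{1}{2} \cdot 7 \left(-6\right) = - 4 \cdot \frac{7}{2} \left(-6\right) = \left(-4\right) \left(-21\right) = 84$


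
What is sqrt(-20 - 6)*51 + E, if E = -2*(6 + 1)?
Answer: -14 + 51*I*sqrt(26) ≈ -14.0 + 260.05*I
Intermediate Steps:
E = -14 (E = -2*7 = -14)
sqrt(-20 - 6)*51 + E = sqrt(-20 - 6)*51 - 14 = sqrt(-26)*51 - 14 = (I*sqrt(26))*51 - 14 = 51*I*sqrt(26) - 14 = -14 + 51*I*sqrt(26)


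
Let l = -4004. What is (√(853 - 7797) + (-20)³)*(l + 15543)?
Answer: -92312000 + 46156*I*√434 ≈ -9.2312e+7 + 9.6155e+5*I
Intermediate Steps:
(√(853 - 7797) + (-20)³)*(l + 15543) = (√(853 - 7797) + (-20)³)*(-4004 + 15543) = (√(-6944) - 8000)*11539 = (4*I*√434 - 8000)*11539 = (-8000 + 4*I*√434)*11539 = -92312000 + 46156*I*√434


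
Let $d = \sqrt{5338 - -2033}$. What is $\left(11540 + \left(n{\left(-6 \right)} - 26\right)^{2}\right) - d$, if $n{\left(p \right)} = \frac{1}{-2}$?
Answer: $\frac{48969}{4} - 9 \sqrt{91} \approx 12156.0$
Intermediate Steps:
$n{\left(p \right)} = - \frac{1}{2}$
$d = 9 \sqrt{91}$ ($d = \sqrt{5338 + \left(2040 - 7\right)} = \sqrt{5338 + 2033} = \sqrt{7371} = 9 \sqrt{91} \approx 85.854$)
$\left(11540 + \left(n{\left(-6 \right)} - 26\right)^{2}\right) - d = \left(11540 + \left(- \frac{1}{2} - 26\right)^{2}\right) - 9 \sqrt{91} = \left(11540 + \left(- \frac{53}{2}\right)^{2}\right) - 9 \sqrt{91} = \left(11540 + \frac{2809}{4}\right) - 9 \sqrt{91} = \frac{48969}{4} - 9 \sqrt{91}$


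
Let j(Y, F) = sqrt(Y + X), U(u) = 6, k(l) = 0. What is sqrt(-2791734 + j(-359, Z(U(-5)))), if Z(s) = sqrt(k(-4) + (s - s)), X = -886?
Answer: sqrt(-2791734 + I*sqrt(1245)) ≈ 0.01 + 1670.8*I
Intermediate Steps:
Z(s) = 0 (Z(s) = sqrt(0 + (s - s)) = sqrt(0 + 0) = sqrt(0) = 0)
j(Y, F) = sqrt(-886 + Y) (j(Y, F) = sqrt(Y - 886) = sqrt(-886 + Y))
sqrt(-2791734 + j(-359, Z(U(-5)))) = sqrt(-2791734 + sqrt(-886 - 359)) = sqrt(-2791734 + sqrt(-1245)) = sqrt(-2791734 + I*sqrt(1245))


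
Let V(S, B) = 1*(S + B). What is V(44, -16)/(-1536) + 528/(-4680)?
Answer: -3271/24960 ≈ -0.13105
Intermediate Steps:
V(S, B) = B + S (V(S, B) = 1*(B + S) = B + S)
V(44, -16)/(-1536) + 528/(-4680) = (-16 + 44)/(-1536) + 528/(-4680) = 28*(-1/1536) + 528*(-1/4680) = -7/384 - 22/195 = -3271/24960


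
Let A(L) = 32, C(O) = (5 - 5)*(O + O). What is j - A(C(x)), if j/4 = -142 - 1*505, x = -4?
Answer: -2620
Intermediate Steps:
C(O) = 0 (C(O) = 0*(2*O) = 0)
j = -2588 (j = 4*(-142 - 1*505) = 4*(-142 - 505) = 4*(-647) = -2588)
j - A(C(x)) = -2588 - 1*32 = -2588 - 32 = -2620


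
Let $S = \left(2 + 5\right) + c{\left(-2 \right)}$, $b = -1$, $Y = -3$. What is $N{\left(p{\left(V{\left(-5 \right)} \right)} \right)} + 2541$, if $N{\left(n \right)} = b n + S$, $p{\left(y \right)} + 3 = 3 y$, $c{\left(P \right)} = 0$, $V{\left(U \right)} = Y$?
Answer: $2560$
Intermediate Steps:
$V{\left(U \right)} = -3$
$S = 7$ ($S = \left(2 + 5\right) + 0 = 7 + 0 = 7$)
$p{\left(y \right)} = -3 + 3 y$
$N{\left(n \right)} = 7 - n$ ($N{\left(n \right)} = - n + 7 = 7 - n$)
$N{\left(p{\left(V{\left(-5 \right)} \right)} \right)} + 2541 = \left(7 - \left(-3 + 3 \left(-3\right)\right)\right) + 2541 = \left(7 - \left(-3 - 9\right)\right) + 2541 = \left(7 - -12\right) + 2541 = \left(7 + 12\right) + 2541 = 19 + 2541 = 2560$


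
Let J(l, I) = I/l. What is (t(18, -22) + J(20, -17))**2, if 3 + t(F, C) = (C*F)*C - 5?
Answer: 30297927969/400 ≈ 7.5745e+7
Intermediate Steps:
t(F, C) = -8 + F*C**2 (t(F, C) = -3 + ((C*F)*C - 5) = -3 + (F*C**2 - 5) = -3 + (-5 + F*C**2) = -8 + F*C**2)
(t(18, -22) + J(20, -17))**2 = ((-8 + 18*(-22)**2) - 17/20)**2 = ((-8 + 18*484) - 17*1/20)**2 = ((-8 + 8712) - 17/20)**2 = (8704 - 17/20)**2 = (174063/20)**2 = 30297927969/400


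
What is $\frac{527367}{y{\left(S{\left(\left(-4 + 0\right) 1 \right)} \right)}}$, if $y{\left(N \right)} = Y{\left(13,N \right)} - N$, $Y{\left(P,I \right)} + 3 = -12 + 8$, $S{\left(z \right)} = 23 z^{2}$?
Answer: $- \frac{175789}{125} \approx -1406.3$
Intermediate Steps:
$Y{\left(P,I \right)} = -7$ ($Y{\left(P,I \right)} = -3 + \left(-12 + 8\right) = -3 - 4 = -7$)
$y{\left(N \right)} = -7 - N$
$\frac{527367}{y{\left(S{\left(\left(-4 + 0\right) 1 \right)} \right)}} = \frac{527367}{-7 - 23 \left(\left(-4 + 0\right) 1\right)^{2}} = \frac{527367}{-7 - 23 \left(\left(-4\right) 1\right)^{2}} = \frac{527367}{-7 - 23 \left(-4\right)^{2}} = \frac{527367}{-7 - 23 \cdot 16} = \frac{527367}{-7 - 368} = \frac{527367}{-375} = 527367 \left(- \frac{1}{375}\right) = - \frac{175789}{125}$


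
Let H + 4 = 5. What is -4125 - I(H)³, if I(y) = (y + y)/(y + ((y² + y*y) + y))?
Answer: -33001/8 ≈ -4125.1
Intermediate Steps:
H = 1 (H = -4 + 5 = 1)
I(y) = 2*y/(2*y + 2*y²) (I(y) = (2*y)/(y + ((y² + y²) + y)) = (2*y)/(y + (2*y² + y)) = (2*y)/(y + (y + 2*y²)) = (2*y)/(2*y + 2*y²) = 2*y/(2*y + 2*y²))
-4125 - I(H)³ = -4125 - (1/(1 + 1))³ = -4125 - (1/2)³ = -4125 - (½)³ = -4125 - 1*⅛ = -4125 - ⅛ = -33001/8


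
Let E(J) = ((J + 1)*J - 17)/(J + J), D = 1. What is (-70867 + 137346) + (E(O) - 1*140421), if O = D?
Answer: -147899/2 ≈ -73950.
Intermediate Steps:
O = 1
E(J) = (-17 + J*(1 + J))/(2*J) (E(J) = ((1 + J)*J - 17)/((2*J)) = (J*(1 + J) - 17)*(1/(2*J)) = (-17 + J*(1 + J))*(1/(2*J)) = (-17 + J*(1 + J))/(2*J))
(-70867 + 137346) + (E(O) - 1*140421) = (-70867 + 137346) + ((1/2)*(-17 + 1*(1 + 1))/1 - 1*140421) = 66479 + ((1/2)*1*(-17 + 1*2) - 140421) = 66479 + ((1/2)*1*(-17 + 2) - 140421) = 66479 + ((1/2)*1*(-15) - 140421) = 66479 + (-15/2 - 140421) = 66479 - 280857/2 = -147899/2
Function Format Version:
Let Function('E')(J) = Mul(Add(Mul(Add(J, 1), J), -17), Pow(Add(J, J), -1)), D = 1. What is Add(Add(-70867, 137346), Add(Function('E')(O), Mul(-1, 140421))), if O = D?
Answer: Rational(-147899, 2) ≈ -73950.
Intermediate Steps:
O = 1
Function('E')(J) = Mul(Rational(1, 2), Pow(J, -1), Add(-17, Mul(J, Add(1, J)))) (Function('E')(J) = Mul(Add(Mul(Add(1, J), J), -17), Pow(Mul(2, J), -1)) = Mul(Add(Mul(J, Add(1, J)), -17), Mul(Rational(1, 2), Pow(J, -1))) = Mul(Add(-17, Mul(J, Add(1, J))), Mul(Rational(1, 2), Pow(J, -1))) = Mul(Rational(1, 2), Pow(J, -1), Add(-17, Mul(J, Add(1, J)))))
Add(Add(-70867, 137346), Add(Function('E')(O), Mul(-1, 140421))) = Add(Add(-70867, 137346), Add(Mul(Rational(1, 2), Pow(1, -1), Add(-17, Mul(1, Add(1, 1)))), Mul(-1, 140421))) = Add(66479, Add(Mul(Rational(1, 2), 1, Add(-17, Mul(1, 2))), -140421)) = Add(66479, Add(Mul(Rational(1, 2), 1, Add(-17, 2)), -140421)) = Add(66479, Add(Mul(Rational(1, 2), 1, -15), -140421)) = Add(66479, Add(Rational(-15, 2), -140421)) = Add(66479, Rational(-280857, 2)) = Rational(-147899, 2)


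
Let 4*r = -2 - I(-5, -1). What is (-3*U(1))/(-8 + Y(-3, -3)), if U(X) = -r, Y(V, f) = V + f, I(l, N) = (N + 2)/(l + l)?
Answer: 57/560 ≈ 0.10179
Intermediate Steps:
I(l, N) = (2 + N)/(2*l) (I(l, N) = (2 + N)/((2*l)) = (2 + N)*(1/(2*l)) = (2 + N)/(2*l))
r = -19/40 (r = (-2 - (2 - 1)/(2*(-5)))/4 = (-2 - (-1)/(2*5))/4 = (-2 - 1*(-⅒))/4 = (-2 + ⅒)/4 = (¼)*(-19/10) = -19/40 ≈ -0.47500)
U(X) = 19/40 (U(X) = -1*(-19/40) = 19/40)
(-3*U(1))/(-8 + Y(-3, -3)) = (-3*19/40)/(-8 + (-3 - 3)) = -57/(40*(-8 - 6)) = -57/40/(-14) = -57/40*(-1/14) = 57/560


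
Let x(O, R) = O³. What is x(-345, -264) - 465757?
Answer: -41529382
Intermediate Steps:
x(-345, -264) - 465757 = (-345)³ - 465757 = -41063625 - 465757 = -41529382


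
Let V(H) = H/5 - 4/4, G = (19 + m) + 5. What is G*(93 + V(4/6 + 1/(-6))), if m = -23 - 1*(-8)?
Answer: 8289/10 ≈ 828.90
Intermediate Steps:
m = -15 (m = -23 + 8 = -15)
G = 9 (G = (19 - 15) + 5 = 4 + 5 = 9)
V(H) = -1 + H/5 (V(H) = H*(⅕) - 4*¼ = H/5 - 1 = -1 + H/5)
G*(93 + V(4/6 + 1/(-6))) = 9*(93 + (-1 + (4/6 + 1/(-6))/5)) = 9*(93 + (-1 + (4*(⅙) + 1*(-⅙))/5)) = 9*(93 + (-1 + (⅔ - ⅙)/5)) = 9*(93 + (-1 + (⅕)*(½))) = 9*(93 + (-1 + ⅒)) = 9*(93 - 9/10) = 9*(921/10) = 8289/10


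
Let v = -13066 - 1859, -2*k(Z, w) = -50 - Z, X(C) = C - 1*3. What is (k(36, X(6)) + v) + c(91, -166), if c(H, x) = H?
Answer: -14791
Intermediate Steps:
X(C) = -3 + C (X(C) = C - 3 = -3 + C)
k(Z, w) = 25 + Z/2 (k(Z, w) = -(-50 - Z)/2 = 25 + Z/2)
v = -14925
(k(36, X(6)) + v) + c(91, -166) = ((25 + (½)*36) - 14925) + 91 = ((25 + 18) - 14925) + 91 = (43 - 14925) + 91 = -14882 + 91 = -14791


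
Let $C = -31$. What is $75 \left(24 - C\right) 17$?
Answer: $70125$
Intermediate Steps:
$75 \left(24 - C\right) 17 = 75 \left(24 - -31\right) 17 = 75 \left(24 + 31\right) 17 = 75 \cdot 55 \cdot 17 = 4125 \cdot 17 = 70125$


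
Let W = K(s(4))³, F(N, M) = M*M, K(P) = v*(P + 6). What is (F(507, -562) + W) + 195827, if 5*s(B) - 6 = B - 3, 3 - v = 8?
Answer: 461018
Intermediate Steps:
v = -5 (v = 3 - 1*8 = 3 - 8 = -5)
s(B) = ⅗ + B/5 (s(B) = 6/5 + (B - 3)/5 = 6/5 + (-3 + B)/5 = 6/5 + (-⅗ + B/5) = ⅗ + B/5)
K(P) = -30 - 5*P (K(P) = -5*(P + 6) = -5*(6 + P) = -30 - 5*P)
F(N, M) = M²
W = -50653 (W = (-30 - 5*(⅗ + (⅕)*4))³ = (-30 - 5*(⅗ + ⅘))³ = (-30 - 5*7/5)³ = (-30 - 7)³ = (-37)³ = -50653)
(F(507, -562) + W) + 195827 = ((-562)² - 50653) + 195827 = (315844 - 50653) + 195827 = 265191 + 195827 = 461018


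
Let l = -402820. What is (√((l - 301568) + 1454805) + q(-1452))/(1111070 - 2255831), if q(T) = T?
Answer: 484/381587 - √750417/1144761 ≈ 0.00051166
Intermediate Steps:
(√((l - 301568) + 1454805) + q(-1452))/(1111070 - 2255831) = (√((-402820 - 301568) + 1454805) - 1452)/(1111070 - 2255831) = (√(-704388 + 1454805) - 1452)/(-1144761) = (√750417 - 1452)*(-1/1144761) = (-1452 + √750417)*(-1/1144761) = 484/381587 - √750417/1144761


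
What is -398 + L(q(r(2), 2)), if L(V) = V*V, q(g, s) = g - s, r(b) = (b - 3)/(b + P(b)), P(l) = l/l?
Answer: -3533/9 ≈ -392.56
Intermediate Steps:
P(l) = 1
r(b) = (-3 + b)/(1 + b) (r(b) = (b - 3)/(b + 1) = (-3 + b)/(1 + b))
L(V) = V²
-398 + L(q(r(2), 2)) = -398 + ((-3 + 2)/(1 + 2) - 1*2)² = -398 + (-1/3 - 2)² = -398 + ((⅓)*(-1) - 2)² = -398 + (-⅓ - 2)² = -398 + (-7/3)² = -398 + 49/9 = -3533/9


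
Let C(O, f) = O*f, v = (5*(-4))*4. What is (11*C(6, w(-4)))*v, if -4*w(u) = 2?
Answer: 2640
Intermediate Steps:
w(u) = -1/2 (w(u) = -1/4*2 = -1/2)
v = -80 (v = -20*4 = -80)
(11*C(6, w(-4)))*v = (11*(6*(-1/2)))*(-80) = (11*(-3))*(-80) = -33*(-80) = 2640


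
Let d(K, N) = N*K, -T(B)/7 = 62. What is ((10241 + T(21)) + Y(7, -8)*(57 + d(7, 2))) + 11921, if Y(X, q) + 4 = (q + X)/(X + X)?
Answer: 300145/14 ≈ 21439.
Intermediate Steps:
T(B) = -434 (T(B) = -7*62 = -434)
Y(X, q) = -4 + (X + q)/(2*X) (Y(X, q) = -4 + (q + X)/(X + X) = -4 + (X + q)/((2*X)) = -4 + (X + q)*(1/(2*X)) = -4 + (X + q)/(2*X))
d(K, N) = K*N
((10241 + T(21)) + Y(7, -8)*(57 + d(7, 2))) + 11921 = ((10241 - 434) + ((½)*(-8 - 7*7)/7)*(57 + 7*2)) + 11921 = (9807 + ((½)*(⅐)*(-8 - 49))*(57 + 14)) + 11921 = (9807 + ((½)*(⅐)*(-57))*71) + 11921 = (9807 - 57/14*71) + 11921 = (9807 - 4047/14) + 11921 = 133251/14 + 11921 = 300145/14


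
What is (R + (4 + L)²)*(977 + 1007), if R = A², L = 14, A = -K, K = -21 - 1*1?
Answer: 1603072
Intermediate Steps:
K = -22 (K = -21 - 1 = -22)
A = 22 (A = -1*(-22) = 22)
R = 484 (R = 22² = 484)
(R + (4 + L)²)*(977 + 1007) = (484 + (4 + 14)²)*(977 + 1007) = (484 + 18²)*1984 = (484 + 324)*1984 = 808*1984 = 1603072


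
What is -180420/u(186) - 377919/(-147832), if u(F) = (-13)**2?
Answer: -26607981129/24983608 ≈ -1065.0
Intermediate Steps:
u(F) = 169
-180420/u(186) - 377919/(-147832) = -180420/169 - 377919/(-147832) = -180420*1/169 - 377919*(-1/147832) = -180420/169 + 377919/147832 = -26607981129/24983608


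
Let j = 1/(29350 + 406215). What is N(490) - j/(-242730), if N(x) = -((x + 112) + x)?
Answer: -115451364155399/105724692450 ≈ -1092.0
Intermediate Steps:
j = 1/435565 ≈ 2.2959e-6
N(x) = -112 - 2*x (N(x) = -((112 + x) + x) = -(112 + 2*x) = -112 - 2*x)
N(490) - j/(-242730) = (-112 - 2*490) - 1/(435565*(-242730)) = (-112 - 980) - (-1)/(435565*242730) = -1092 - 1*(-1/105724692450) = -1092 + 1/105724692450 = -115451364155399/105724692450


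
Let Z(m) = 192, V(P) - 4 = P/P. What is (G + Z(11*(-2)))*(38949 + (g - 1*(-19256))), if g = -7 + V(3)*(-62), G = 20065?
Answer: 1172637216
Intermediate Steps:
V(P) = 5 (V(P) = 4 + P/P = 4 + 1 = 5)
g = -317 (g = -7 + 5*(-62) = -7 - 310 = -317)
(G + Z(11*(-2)))*(38949 + (g - 1*(-19256))) = (20065 + 192)*(38949 + (-317 - 1*(-19256))) = 20257*(38949 + (-317 + 19256)) = 20257*(38949 + 18939) = 20257*57888 = 1172637216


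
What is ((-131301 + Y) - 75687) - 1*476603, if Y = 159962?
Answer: -523629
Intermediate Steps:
((-131301 + Y) - 75687) - 1*476603 = ((-131301 + 159962) - 75687) - 1*476603 = (28661 - 75687) - 476603 = -47026 - 476603 = -523629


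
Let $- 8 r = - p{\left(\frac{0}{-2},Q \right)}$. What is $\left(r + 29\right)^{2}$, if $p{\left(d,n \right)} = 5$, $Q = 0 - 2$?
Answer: $\frac{56169}{64} \approx 877.64$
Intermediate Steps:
$Q = -2$ ($Q = 0 - 2 = -2$)
$r = \frac{5}{8}$ ($r = - \frac{\left(-1\right) 5}{8} = \left(- \frac{1}{8}\right) \left(-5\right) = \frac{5}{8} \approx 0.625$)
$\left(r + 29\right)^{2} = \left(\frac{5}{8} + 29\right)^{2} = \left(\frac{237}{8}\right)^{2} = \frac{56169}{64}$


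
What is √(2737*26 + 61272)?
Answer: √132434 ≈ 363.92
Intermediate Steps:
√(2737*26 + 61272) = √(71162 + 61272) = √132434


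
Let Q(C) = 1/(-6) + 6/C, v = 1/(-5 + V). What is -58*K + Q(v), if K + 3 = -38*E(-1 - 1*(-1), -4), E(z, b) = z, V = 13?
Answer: 1331/6 ≈ 221.83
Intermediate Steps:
v = ⅛ (v = 1/(-5 + 13) = 1/8 = ⅛ ≈ 0.12500)
K = -3 (K = -3 - 38*(-1 - 1*(-1)) = -3 - 38*(-1 + 1) = -3 - 38*0 = -3 + 0 = -3)
Q(C) = -⅙ + 6/C (Q(C) = 1*(-⅙) + 6/C = -⅙ + 6/C)
-58*K + Q(v) = -58*(-3) + (36 - 1*⅛)/(6*(⅛)) = 174 + (⅙)*8*(36 - ⅛) = 174 + (⅙)*8*(287/8) = 174 + 287/6 = 1331/6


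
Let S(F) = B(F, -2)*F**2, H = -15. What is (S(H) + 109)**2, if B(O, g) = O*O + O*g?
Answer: 3304410256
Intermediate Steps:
B(O, g) = O**2 + O*g
S(F) = F**3*(-2 + F) (S(F) = (F*(F - 2))*F**2 = (F*(-2 + F))*F**2 = F**3*(-2 + F))
(S(H) + 109)**2 = ((-15)**3*(-2 - 15) + 109)**2 = (-3375*(-17) + 109)**2 = (57375 + 109)**2 = 57484**2 = 3304410256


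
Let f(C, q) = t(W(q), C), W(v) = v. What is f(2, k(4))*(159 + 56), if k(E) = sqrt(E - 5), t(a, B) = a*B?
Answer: 430*I ≈ 430.0*I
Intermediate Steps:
t(a, B) = B*a
k(E) = sqrt(-5 + E)
f(C, q) = C*q
f(2, k(4))*(159 + 56) = (2*sqrt(-5 + 4))*(159 + 56) = (2*sqrt(-1))*215 = (2*I)*215 = 430*I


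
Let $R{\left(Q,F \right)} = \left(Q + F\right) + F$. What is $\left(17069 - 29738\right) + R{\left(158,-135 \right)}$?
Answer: $-12781$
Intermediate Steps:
$R{\left(Q,F \right)} = Q + 2 F$ ($R{\left(Q,F \right)} = \left(F + Q\right) + F = Q + 2 F$)
$\left(17069 - 29738\right) + R{\left(158,-135 \right)} = \left(17069 - 29738\right) + \left(158 + 2 \left(-135\right)\right) = -12669 + \left(158 - 270\right) = -12669 - 112 = -12781$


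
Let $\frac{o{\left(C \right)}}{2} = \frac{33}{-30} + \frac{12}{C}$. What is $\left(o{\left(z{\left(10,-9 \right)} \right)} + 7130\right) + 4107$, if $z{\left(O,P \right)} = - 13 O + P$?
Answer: $\frac{7808066}{695} \approx 11235.0$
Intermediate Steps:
$z{\left(O,P \right)} = P - 13 O$
$o{\left(C \right)} = - \frac{11}{5} + \frac{24}{C}$ ($o{\left(C \right)} = 2 \left(\frac{33}{-30} + \frac{12}{C}\right) = 2 \left(33 \left(- \frac{1}{30}\right) + \frac{12}{C}\right) = 2 \left(- \frac{11}{10} + \frac{12}{C}\right) = - \frac{11}{5} + \frac{24}{C}$)
$\left(o{\left(z{\left(10,-9 \right)} \right)} + 7130\right) + 4107 = \left(\left(- \frac{11}{5} + \frac{24}{-9 - 130}\right) + 7130\right) + 4107 = \left(\left(- \frac{11}{5} + \frac{24}{-139}\right) + 7130\right) + 4107 = \left(\left(- \frac{11}{5} + 24 \left(- \frac{1}{139}\right)\right) + 7130\right) + 4107 = \left(\left(- \frac{11}{5} - \frac{24}{139}\right) + 7130\right) + 4107 = \left(- \frac{1649}{695} + 7130\right) + 4107 = \frac{4953701}{695} + 4107 = \frac{7808066}{695}$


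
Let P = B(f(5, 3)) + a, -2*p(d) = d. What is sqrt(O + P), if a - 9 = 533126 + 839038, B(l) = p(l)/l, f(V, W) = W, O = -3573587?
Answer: I*sqrt(8805658)/2 ≈ 1483.7*I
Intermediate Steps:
p(d) = -d/2
B(l) = -1/2 (B(l) = (-l/2)/l = -1/2)
a = 1372173 (a = 9 + (533126 + 839038) = 9 + 1372164 = 1372173)
P = 2744345/2 (P = -1/2 + 1372173 = 2744345/2 ≈ 1.3722e+6)
sqrt(O + P) = sqrt(-3573587 + 2744345/2) = sqrt(-4402829/2) = I*sqrt(8805658)/2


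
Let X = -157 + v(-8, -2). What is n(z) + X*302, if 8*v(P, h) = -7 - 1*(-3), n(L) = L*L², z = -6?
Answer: -47781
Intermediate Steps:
n(L) = L³
v(P, h) = -½ (v(P, h) = (-7 - 1*(-3))/8 = (-7 + 3)/8 = (⅛)*(-4) = -½)
X = -315/2 (X = -157 - ½ = -315/2 ≈ -157.50)
n(z) + X*302 = (-6)³ - 315/2*302 = -216 - 47565 = -47781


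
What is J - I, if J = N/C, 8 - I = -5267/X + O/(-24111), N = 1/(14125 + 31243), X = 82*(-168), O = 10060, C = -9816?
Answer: -8253550533046391/1027211916814272 ≈ -8.0349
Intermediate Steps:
X = -13776
N = 1/45368 ≈ 2.2042e-5
I = 889606337/110717712 (I = 8 - (-5267/(-13776) + 10060/(-24111)) = 8 - (-5267*(-1/13776) + 10060*(-1/24111)) = 8 - (5267/13776 - 10060/24111) = 8 - 1*(-3864641/110717712) = 8 + 3864641/110717712 = 889606337/110717712 ≈ 8.0349)
J = -1/445332288 (J = (1/45368)/(-9816) = (1/45368)*(-1/9816) = -1/445332288 ≈ -2.2455e-9)
J - I = -1/445332288 - 1*889606337/110717712 = -1/445332288 - 889606337/110717712 = -8253550533046391/1027211916814272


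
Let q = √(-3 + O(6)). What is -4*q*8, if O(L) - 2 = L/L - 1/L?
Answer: -16*I*√6/3 ≈ -13.064*I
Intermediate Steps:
O(L) = 3 - 1/L (O(L) = 2 + (L/L - 1/L) = 2 + (1 - 1/L) = 3 - 1/L)
q = I*√6/6 (q = √(-3 + (3 - 1/6)) = √(-3 + (3 - 1*⅙)) = √(-3 + (3 - ⅙)) = √(-3 + 17/6) = √(-⅙) = I*√6/6 ≈ 0.40825*I)
-4*q*8 = -2*I*√6/3*8 = -16*I*√6/3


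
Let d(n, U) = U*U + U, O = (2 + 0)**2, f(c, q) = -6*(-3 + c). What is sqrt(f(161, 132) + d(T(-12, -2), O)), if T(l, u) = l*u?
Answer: 4*I*sqrt(58) ≈ 30.463*I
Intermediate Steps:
f(c, q) = 18 - 6*c
O = 4 (O = 2**2 = 4)
d(n, U) = U + U**2 (d(n, U) = U**2 + U = U + U**2)
sqrt(f(161, 132) + d(T(-12, -2), O)) = sqrt((18 - 6*161) + 4*(1 + 4)) = sqrt((18 - 966) + 4*5) = sqrt(-948 + 20) = sqrt(-928) = 4*I*sqrt(58)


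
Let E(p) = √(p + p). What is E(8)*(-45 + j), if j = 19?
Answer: -104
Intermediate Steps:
E(p) = √2*√p (E(p) = √(2*p) = √2*√p)
E(8)*(-45 + j) = (√2*√8)*(-45 + 19) = (√2*(2*√2))*(-26) = 4*(-26) = -104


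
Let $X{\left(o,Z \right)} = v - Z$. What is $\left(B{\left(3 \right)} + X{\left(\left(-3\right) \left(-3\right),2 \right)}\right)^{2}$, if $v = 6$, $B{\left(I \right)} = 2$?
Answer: $36$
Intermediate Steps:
$X{\left(o,Z \right)} = 6 - Z$
$\left(B{\left(3 \right)} + X{\left(\left(-3\right) \left(-3\right),2 \right)}\right)^{2} = \left(2 + \left(6 - 2\right)\right)^{2} = \left(2 + 4\right)^{2} = 6^{2} = 36$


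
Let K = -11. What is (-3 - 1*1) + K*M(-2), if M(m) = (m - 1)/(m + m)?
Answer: -49/4 ≈ -12.250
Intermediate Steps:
M(m) = (-1 + m)/(2*m) (M(m) = (-1 + m)/((2*m)) = (-1 + m)*(1/(2*m)) = (-1 + m)/(2*m))
(-3 - 1*1) + K*M(-2) = (-3 - 1*1) - 11*(-1 - 2)/(2*(-2)) = (-3 - 1) - 11*(-1)*(-3)/(2*2) = -4 - 11*3/4 = -4 - 33/4 = -49/4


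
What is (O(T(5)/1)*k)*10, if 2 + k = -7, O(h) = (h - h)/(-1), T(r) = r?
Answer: 0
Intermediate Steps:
O(h) = 0 (O(h) = 0*(-1) = 0)
k = -9 (k = -2 - 7 = -9)
(O(T(5)/1)*k)*10 = (0*(-9))*10 = 0*10 = 0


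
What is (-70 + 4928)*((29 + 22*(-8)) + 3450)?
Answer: 16045974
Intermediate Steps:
(-70 + 4928)*((29 + 22*(-8)) + 3450) = 4858*((29 - 176) + 3450) = 4858*(-147 + 3450) = 4858*3303 = 16045974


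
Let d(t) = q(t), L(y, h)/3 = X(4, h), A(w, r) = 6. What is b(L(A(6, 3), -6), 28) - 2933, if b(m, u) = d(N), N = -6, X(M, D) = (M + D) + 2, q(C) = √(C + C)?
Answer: -2933 + 2*I*√3 ≈ -2933.0 + 3.4641*I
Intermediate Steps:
q(C) = √2*√C (q(C) = √(2*C) = √2*√C)
X(M, D) = 2 + D + M (X(M, D) = (D + M) + 2 = 2 + D + M)
L(y, h) = 18 + 3*h (L(y, h) = 3*(2 + h + 4) = 3*(6 + h) = 18 + 3*h)
d(t) = √2*√t
b(m, u) = 2*I*√3 (b(m, u) = √2*√(-6) = √2*(I*√6) = 2*I*√3)
b(L(A(6, 3), -6), 28) - 2933 = 2*I*√3 - 2933 = -2933 + 2*I*√3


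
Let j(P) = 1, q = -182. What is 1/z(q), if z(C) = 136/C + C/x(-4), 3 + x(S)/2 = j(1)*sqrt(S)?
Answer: 167713/5019725 - 115934*I/5019725 ≈ 0.033411 - 0.023096*I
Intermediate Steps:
x(S) = -6 + 2*sqrt(S) (x(S) = -6 + 2*(1*sqrt(S)) = -6 + 2*sqrt(S))
z(C) = 136/C + C*(-6 - 4*I)/52 (z(C) = 136/C + C/(-6 + 2*sqrt(-4)) = 136/C + C/(-6 + 2*(2*I)) = 136/C + C/(-6 + 4*I) = 136/C + C*((-6 - 4*I)/52) = 136/C + C*(-6 - 4*I)/52)
1/z(q) = 1/((1/26)*(3536 - 1*(-182)**2*(3 + 2*I))/(-182)) = 1/((1/26)*(-1/182)*(3536 - 1*33124*(3 + 2*I))) = 1/((1/26)*(-1/182)*(3536 + (-99372 - 66248*I))) = 1/((1/26)*(-1/182)*(-95836 - 66248*I)) = 1/(1843/91 + 14*I) = 8281*(1843/91 - 14*I)/5019725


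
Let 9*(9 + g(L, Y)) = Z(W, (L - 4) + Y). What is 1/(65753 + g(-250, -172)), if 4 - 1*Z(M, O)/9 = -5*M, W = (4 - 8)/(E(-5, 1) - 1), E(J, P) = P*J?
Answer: 3/197254 ≈ 1.5209e-5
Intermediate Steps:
E(J, P) = J*P
W = ⅔ (W = (4 - 8)/(-5*1 - 1) = -4/(-5 - 1) = -4/(-6) = -4*(-⅙) = ⅔ ≈ 0.66667)
Z(M, O) = 36 + 45*M (Z(M, O) = 36 - (-45)*M = 36 + 45*M)
g(L, Y) = -5/3 (g(L, Y) = -9 + (36 + 45*(⅔))/9 = -9 + (36 + 30)/9 = -9 + (⅑)*66 = -9 + 22/3 = -5/3)
1/(65753 + g(-250, -172)) = 1/(65753 - 5/3) = 1/(197254/3) = 3/197254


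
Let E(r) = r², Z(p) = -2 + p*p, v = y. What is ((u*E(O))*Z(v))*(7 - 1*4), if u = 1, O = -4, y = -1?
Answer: -48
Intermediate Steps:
v = -1
Z(p) = -2 + p²
((u*E(O))*Z(v))*(7 - 1*4) = ((1*(-4)²)*(-2 + (-1)²))*(7 - 1*4) = ((1*16)*(-2 + 1))*(7 - 4) = (16*(-1))*3 = -16*3 = -48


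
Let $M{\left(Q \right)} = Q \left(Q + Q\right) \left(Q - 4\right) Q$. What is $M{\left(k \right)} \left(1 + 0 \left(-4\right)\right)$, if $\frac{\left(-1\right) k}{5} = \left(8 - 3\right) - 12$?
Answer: $2658250$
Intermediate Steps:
$k = 35$ ($k = - 5 \left(\left(8 - 3\right) - 12\right) = - 5 \left(5 - 12\right) = \left(-5\right) \left(-7\right) = 35$)
$M{\left(Q \right)} = 2 Q^{3} \left(-4 + Q\right)$ ($M{\left(Q \right)} = Q 2 Q \left(-4 + Q\right) Q = 2 Q^{2} \left(-4 + Q\right) Q = 2 Q^{3} \left(-4 + Q\right)$)
$M{\left(k \right)} \left(1 + 0 \left(-4\right)\right) = 2 \cdot 35^{3} \left(-4 + 35\right) \left(1 + 0 \left(-4\right)\right) = 2 \cdot 42875 \cdot 31 \left(1 + 0\right) = 2658250 \cdot 1 = 2658250$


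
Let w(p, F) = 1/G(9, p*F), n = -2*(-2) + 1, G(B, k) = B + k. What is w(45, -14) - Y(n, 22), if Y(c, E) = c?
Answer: -3106/621 ≈ -5.0016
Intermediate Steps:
n = 5 (n = 4 + 1 = 5)
w(p, F) = 1/(9 + F*p) (w(p, F) = 1/(9 + p*F) = 1/(9 + F*p))
w(45, -14) - Y(n, 22) = 1/(9 - 14*45) - 1*5 = 1/(9 - 630) - 5 = 1/(-621) - 5 = -1/621 - 5 = -3106/621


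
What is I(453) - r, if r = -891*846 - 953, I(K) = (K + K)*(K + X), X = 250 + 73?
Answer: 1457795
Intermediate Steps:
X = 323
I(K) = 2*K*(323 + K) (I(K) = (K + K)*(K + 323) = (2*K)*(323 + K) = 2*K*(323 + K))
r = -754739 (r = -753786 - 953 = -754739)
I(453) - r = 2*453*(323 + 453) - 1*(-754739) = 2*453*776 + 754739 = 703056 + 754739 = 1457795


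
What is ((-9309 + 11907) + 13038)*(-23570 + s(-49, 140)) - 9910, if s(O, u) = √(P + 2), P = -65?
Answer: -368550430 + 46908*I*√7 ≈ -3.6855e+8 + 1.2411e+5*I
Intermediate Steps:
s(O, u) = 3*I*√7 (s(O, u) = √(-65 + 2) = √(-63) = 3*I*√7)
((-9309 + 11907) + 13038)*(-23570 + s(-49, 140)) - 9910 = ((-9309 + 11907) + 13038)*(-23570 + 3*I*√7) - 9910 = (2598 + 13038)*(-23570 + 3*I*√7) - 9910 = 15636*(-23570 + 3*I*√7) - 9910 = (-368540520 + 46908*I*√7) - 9910 = -368550430 + 46908*I*√7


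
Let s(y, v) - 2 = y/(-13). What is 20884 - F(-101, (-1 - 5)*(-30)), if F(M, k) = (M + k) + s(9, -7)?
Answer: 270448/13 ≈ 20804.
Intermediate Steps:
s(y, v) = 2 - y/13 (s(y, v) = 2 + y/(-13) = 2 + y*(-1/13) = 2 - y/13)
F(M, k) = 17/13 + M + k (F(M, k) = (M + k) + (2 - 1/13*9) = (M + k) + (2 - 9/13) = (M + k) + 17/13 = 17/13 + M + k)
20884 - F(-101, (-1 - 5)*(-30)) = 20884 - (17/13 - 101 + (-1 - 5)*(-30)) = 20884 - (17/13 - 101 - 6*(-30)) = 20884 - (17/13 - 101 + 180) = 20884 - 1*1044/13 = 20884 - 1044/13 = 270448/13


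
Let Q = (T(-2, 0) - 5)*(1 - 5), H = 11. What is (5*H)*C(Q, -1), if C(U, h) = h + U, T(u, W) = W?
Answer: 1045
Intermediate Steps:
Q = 20 (Q = (0 - 5)*(1 - 5) = -5*(-4) = 20)
C(U, h) = U + h
(5*H)*C(Q, -1) = (5*11)*(20 - 1) = 55*19 = 1045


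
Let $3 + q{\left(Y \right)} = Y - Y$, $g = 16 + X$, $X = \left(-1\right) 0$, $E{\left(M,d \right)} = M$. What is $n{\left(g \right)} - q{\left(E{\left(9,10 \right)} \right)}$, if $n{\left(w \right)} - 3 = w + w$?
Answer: $38$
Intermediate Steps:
$X = 0$
$g = 16$ ($g = 16 + 0 = 16$)
$q{\left(Y \right)} = -3$ ($q{\left(Y \right)} = -3 + \left(Y - Y\right) = -3 + 0 = -3$)
$n{\left(w \right)} = 3 + 2 w$ ($n{\left(w \right)} = 3 + \left(w + w\right) = 3 + 2 w$)
$n{\left(g \right)} - q{\left(E{\left(9,10 \right)} \right)} = \left(3 + 2 \cdot 16\right) - -3 = \left(3 + 32\right) + 3 = 35 + 3 = 38$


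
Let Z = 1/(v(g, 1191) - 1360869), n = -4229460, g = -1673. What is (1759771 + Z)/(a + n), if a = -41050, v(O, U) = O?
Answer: -2397761897881/5818749236420 ≈ -0.41208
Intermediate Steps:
Z = -1/1362542 (Z = 1/(-1673 - 1360869) = 1/(-1362542) = -1/1362542 ≈ -7.3392e-7)
(1759771 + Z)/(a + n) = (1759771 - 1/1362542)/(-41050 - 4229460) = (2397761897881/1362542)/(-4270510) = (2397761897881/1362542)*(-1/4270510) = -2397761897881/5818749236420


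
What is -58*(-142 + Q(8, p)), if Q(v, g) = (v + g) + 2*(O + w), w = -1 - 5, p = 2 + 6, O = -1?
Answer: 8120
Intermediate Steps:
p = 8
w = -6
Q(v, g) = -14 + g + v (Q(v, g) = (v + g) + 2*(-1 - 6) = (g + v) + 2*(-7) = (g + v) - 14 = -14 + g + v)
-58*(-142 + Q(8, p)) = -58*(-142 + (-14 + 8 + 8)) = -58*(-142 + 2) = -58*(-140) = 8120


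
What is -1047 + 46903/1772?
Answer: -1808381/1772 ≈ -1020.5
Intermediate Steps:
-1047 + 46903/1772 = -1808381/1772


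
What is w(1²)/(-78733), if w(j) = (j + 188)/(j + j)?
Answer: -189/157466 ≈ -0.0012003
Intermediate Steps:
w(j) = (188 + j)/(2*j) (w(j) = (188 + j)/((2*j)) = (188 + j)*(1/(2*j)) = (188 + j)/(2*j))
w(1²)/(-78733) = ((188 + 1²)/(2*(1²)))/(-78733) = ((½)*(188 + 1)/1)*(-1/78733) = ((½)*1*189)*(-1/78733) = (189/2)*(-1/78733) = -189/157466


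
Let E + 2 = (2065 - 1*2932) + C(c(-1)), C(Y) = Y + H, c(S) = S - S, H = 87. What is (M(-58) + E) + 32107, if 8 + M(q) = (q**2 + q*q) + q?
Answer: 37987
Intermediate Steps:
c(S) = 0
M(q) = -8 + q + 2*q**2 (M(q) = -8 + ((q**2 + q*q) + q) = -8 + ((q**2 + q**2) + q) = -8 + (2*q**2 + q) = -8 + (q + 2*q**2) = -8 + q + 2*q**2)
C(Y) = 87 + Y (C(Y) = Y + 87 = 87 + Y)
E = -782 (E = -2 + ((2065 - 1*2932) + (87 + 0)) = -2 + ((2065 - 2932) + 87) = -2 + (-867 + 87) = -2 - 780 = -782)
(M(-58) + E) + 32107 = ((-8 - 58 + 2*(-58)**2) - 782) + 32107 = ((-8 - 58 + 2*3364) - 782) + 32107 = ((-8 - 58 + 6728) - 782) + 32107 = (6662 - 782) + 32107 = 5880 + 32107 = 37987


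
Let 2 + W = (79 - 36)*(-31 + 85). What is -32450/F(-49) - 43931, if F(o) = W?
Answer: -10195237/232 ≈ -43945.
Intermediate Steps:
W = 2320 (W = -2 + (79 - 36)*(-31 + 85) = -2 + 43*54 = -2 + 2322 = 2320)
F(o) = 2320
-32450/F(-49) - 43931 = -32450/2320 - 43931 = -32450*1/2320 - 43931 = -3245/232 - 43931 = -10195237/232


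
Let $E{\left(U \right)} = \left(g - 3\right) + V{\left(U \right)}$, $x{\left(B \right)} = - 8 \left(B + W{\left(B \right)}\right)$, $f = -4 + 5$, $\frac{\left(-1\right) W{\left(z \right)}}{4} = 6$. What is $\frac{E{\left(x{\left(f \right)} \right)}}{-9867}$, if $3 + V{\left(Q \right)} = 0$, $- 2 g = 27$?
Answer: $\frac{1}{506} \approx 0.0019763$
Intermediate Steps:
$g = - \frac{27}{2}$ ($g = \left(- \frac{1}{2}\right) 27 = - \frac{27}{2} \approx -13.5$)
$V{\left(Q \right)} = -3$ ($V{\left(Q \right)} = -3 + 0 = -3$)
$W{\left(z \right)} = -24$ ($W{\left(z \right)} = \left(-4\right) 6 = -24$)
$f = 1$
$x{\left(B \right)} = 192 - 8 B$ ($x{\left(B \right)} = - 8 \left(B - 24\right) = - 8 \left(-24 + B\right) = 192 - 8 B$)
$E{\left(U \right)} = - \frac{39}{2}$ ($E{\left(U \right)} = \left(- \frac{27}{2} - 3\right) - 3 = - \frac{33}{2} - 3 = - \frac{39}{2}$)
$\frac{E{\left(x{\left(f \right)} \right)}}{-9867} = - \frac{39}{2 \left(-9867\right)} = \left(- \frac{39}{2}\right) \left(- \frac{1}{9867}\right) = \frac{1}{506}$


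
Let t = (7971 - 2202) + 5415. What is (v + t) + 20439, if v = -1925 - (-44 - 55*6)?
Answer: 30072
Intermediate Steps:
v = -1551 (v = -1925 - (-44 - 11*30) = -1925 - (-44 - 330) = -1925 - 1*(-374) = -1925 + 374 = -1551)
t = 11184 (t = 5769 + 5415 = 11184)
(v + t) + 20439 = (-1551 + 11184) + 20439 = 9633 + 20439 = 30072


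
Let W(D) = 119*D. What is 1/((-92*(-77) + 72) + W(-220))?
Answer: -1/19024 ≈ -5.2565e-5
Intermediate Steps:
1/((-92*(-77) + 72) + W(-220)) = 1/((-92*(-77) + 72) + 119*(-220)) = 1/((7084 + 72) - 26180) = 1/(7156 - 26180) = 1/(-19024) = -1/19024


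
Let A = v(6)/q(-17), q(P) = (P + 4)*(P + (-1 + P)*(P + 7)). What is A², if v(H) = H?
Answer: 36/4490161 ≈ 8.0175e-6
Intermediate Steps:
q(P) = (4 + P)*(P + (-1 + P)*(7 + P))
A = -6/2119 (A = 6/(-28 + (-17)³ + 11*(-17)² + 21*(-17)) = 6/(-28 - 4913 + 11*289 - 357) = 6/(-28 - 4913 + 3179 - 357) = 6/(-2119) = 6*(-1/2119) = -6/2119 ≈ -0.0028315)
A² = (-6/2119)² = 36/4490161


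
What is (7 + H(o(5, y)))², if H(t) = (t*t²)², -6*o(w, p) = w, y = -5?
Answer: 117112475089/2176782336 ≈ 53.801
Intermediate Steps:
o(w, p) = -w/6
H(t) = t⁶ (H(t) = (t³)² = t⁶)
(7 + H(o(5, y)))² = (7 + (-⅙*5)⁶)² = (7 + (-⅚)⁶)² = (7 + 15625/46656)² = (342217/46656)² = 117112475089/2176782336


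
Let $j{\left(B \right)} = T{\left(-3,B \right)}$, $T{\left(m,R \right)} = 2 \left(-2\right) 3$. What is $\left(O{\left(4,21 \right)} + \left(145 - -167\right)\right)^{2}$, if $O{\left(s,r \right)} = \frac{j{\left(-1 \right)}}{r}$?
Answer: $\frac{4752400}{49} \approx 96988.0$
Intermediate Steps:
$T{\left(m,R \right)} = -12$ ($T{\left(m,R \right)} = \left(-4\right) 3 = -12$)
$j{\left(B \right)} = -12$
$O{\left(s,r \right)} = - \frac{12}{r}$
$\left(O{\left(4,21 \right)} + \left(145 - -167\right)\right)^{2} = \left(- \frac{12}{21} + \left(145 - -167\right)\right)^{2} = \left(\left(-12\right) \frac{1}{21} + \left(145 + 167\right)\right)^{2} = \left(- \frac{4}{7} + 312\right)^{2} = \left(\frac{2180}{7}\right)^{2} = \frac{4752400}{49}$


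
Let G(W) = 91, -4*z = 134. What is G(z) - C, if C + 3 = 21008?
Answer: -20914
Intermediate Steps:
z = -67/2 (z = -1/4*134 = -67/2 ≈ -33.500)
C = 21005 (C = -3 + 21008 = 21005)
G(z) - C = 91 - 1*21005 = 91 - 21005 = -20914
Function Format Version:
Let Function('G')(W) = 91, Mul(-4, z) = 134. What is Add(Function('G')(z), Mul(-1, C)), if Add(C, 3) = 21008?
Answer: -20914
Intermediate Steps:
z = Rational(-67, 2) (z = Mul(Rational(-1, 4), 134) = Rational(-67, 2) ≈ -33.500)
C = 21005 (C = Add(-3, 21008) = 21005)
Add(Function('G')(z), Mul(-1, C)) = Add(91, Mul(-1, 21005)) = Add(91, -21005) = -20914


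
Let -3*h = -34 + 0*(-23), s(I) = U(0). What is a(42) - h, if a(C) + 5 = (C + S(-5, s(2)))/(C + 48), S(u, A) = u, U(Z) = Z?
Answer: -1433/90 ≈ -15.922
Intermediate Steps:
s(I) = 0
h = 34/3 (h = -(-34 + 0*(-23))/3 = -(-34 + 0)/3 = -⅓*(-34) = 34/3 ≈ 11.333)
a(C) = -5 + (-5 + C)/(48 + C) (a(C) = -5 + (C - 5)/(C + 48) = -5 + (-5 + C)/(48 + C))
a(42) - h = (-245 - 4*42)/(48 + 42) - 1*34/3 = (-245 - 168)/90 - 34/3 = (1/90)*(-413) - 34/3 = -413/90 - 34/3 = -1433/90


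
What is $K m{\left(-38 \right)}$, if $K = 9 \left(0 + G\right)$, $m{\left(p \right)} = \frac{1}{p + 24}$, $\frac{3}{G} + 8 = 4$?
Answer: $\frac{27}{56} \approx 0.48214$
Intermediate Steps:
$G = - \frac{3}{4}$ ($G = \frac{3}{-8 + 4} = \frac{3}{-4} = 3 \left(- \frac{1}{4}\right) = - \frac{3}{4} \approx -0.75$)
$m{\left(p \right)} = \frac{1}{24 + p}$
$K = - \frac{27}{4}$ ($K = 9 \left(0 - \frac{3}{4}\right) = 9 \left(- \frac{3}{4}\right) = - \frac{27}{4} \approx -6.75$)
$K m{\left(-38 \right)} = - \frac{27}{4 \left(24 - 38\right)} = - \frac{27}{4 \left(-14\right)} = \left(- \frac{27}{4}\right) \left(- \frac{1}{14}\right) = \frac{27}{56}$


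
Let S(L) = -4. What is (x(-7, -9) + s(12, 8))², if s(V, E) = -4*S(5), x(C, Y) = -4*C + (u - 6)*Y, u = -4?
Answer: 17956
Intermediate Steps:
x(C, Y) = -10*Y - 4*C (x(C, Y) = -4*C + (-4 - 6)*Y = -4*C - 10*Y = -10*Y - 4*C)
s(V, E) = 16 (s(V, E) = -4*(-4) = 16)
(x(-7, -9) + s(12, 8))² = ((-10*(-9) - 4*(-7)) + 16)² = ((90 + 28) + 16)² = (118 + 16)² = 134² = 17956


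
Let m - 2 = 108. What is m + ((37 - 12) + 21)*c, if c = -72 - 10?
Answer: -3662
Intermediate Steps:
c = -82
m = 110 (m = 2 + 108 = 110)
m + ((37 - 12) + 21)*c = 110 + ((37 - 12) + 21)*(-82) = 110 + (25 + 21)*(-82) = 110 + 46*(-82) = 110 - 3772 = -3662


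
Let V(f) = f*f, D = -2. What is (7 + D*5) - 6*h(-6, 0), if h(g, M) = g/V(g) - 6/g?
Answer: -8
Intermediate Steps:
V(f) = f²
h(g, M) = -5/g (h(g, M) = g/(g²) - 6/g = g/g² - 6/g = 1/g - 6/g = -5/g)
(7 + D*5) - 6*h(-6, 0) = (7 - 2*5) - (-30)/(-6) = (7 - 10) - (-30)*(-1)/6 = -3 - 6*⅚ = -3 - 5 = -8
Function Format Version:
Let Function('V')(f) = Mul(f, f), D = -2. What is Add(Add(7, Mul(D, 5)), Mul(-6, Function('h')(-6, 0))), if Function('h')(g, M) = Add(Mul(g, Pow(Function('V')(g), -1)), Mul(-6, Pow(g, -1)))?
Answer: -8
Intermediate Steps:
Function('V')(f) = Pow(f, 2)
Function('h')(g, M) = Mul(-5, Pow(g, -1)) (Function('h')(g, M) = Add(Mul(g, Pow(Pow(g, 2), -1)), Mul(-6, Pow(g, -1))) = Add(Mul(g, Pow(g, -2)), Mul(-6, Pow(g, -1))) = Add(Pow(g, -1), Mul(-6, Pow(g, -1))) = Mul(-5, Pow(g, -1)))
Add(Add(7, Mul(D, 5)), Mul(-6, Function('h')(-6, 0))) = Add(Add(7, Mul(-2, 5)), Mul(-6, Mul(-5, Pow(-6, -1)))) = Add(Add(7, -10), Mul(-6, Mul(-5, Rational(-1, 6)))) = Add(-3, Mul(-6, Rational(5, 6))) = Add(-3, -5) = -8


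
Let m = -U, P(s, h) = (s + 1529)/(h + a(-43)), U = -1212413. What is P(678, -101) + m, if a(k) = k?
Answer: 174585265/144 ≈ 1.2124e+6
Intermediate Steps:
P(s, h) = (1529 + s)/(-43 + h) (P(s, h) = (s + 1529)/(h - 43) = (1529 + s)/(-43 + h))
m = 1212413 (m = -1*(-1212413) = 1212413)
P(678, -101) + m = (1529 + 678)/(-43 - 101) + 1212413 = 2207/(-144) + 1212413 = -1/144*2207 + 1212413 = -2207/144 + 1212413 = 174585265/144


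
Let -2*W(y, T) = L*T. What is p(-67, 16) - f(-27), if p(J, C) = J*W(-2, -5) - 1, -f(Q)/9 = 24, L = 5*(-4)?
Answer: 3565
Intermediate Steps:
L = -20
f(Q) = -216 (f(Q) = -9*24 = -216)
W(y, T) = 10*T (W(y, T) = -(-10)*T = 10*T)
p(J, C) = -1 - 50*J (p(J, C) = J*(10*(-5)) - 1 = J*(-50) - 1 = -50*J - 1 = -1 - 50*J)
p(-67, 16) - f(-27) = (-1 - 50*(-67)) - 1*(-216) = (-1 + 3350) + 216 = 3349 + 216 = 3565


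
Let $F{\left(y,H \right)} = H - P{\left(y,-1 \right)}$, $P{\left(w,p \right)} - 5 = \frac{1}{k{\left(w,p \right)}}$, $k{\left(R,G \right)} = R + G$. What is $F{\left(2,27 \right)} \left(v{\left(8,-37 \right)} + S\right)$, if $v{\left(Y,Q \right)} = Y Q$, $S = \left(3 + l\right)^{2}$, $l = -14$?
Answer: $-3675$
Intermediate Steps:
$k{\left(R,G \right)} = G + R$
$P{\left(w,p \right)} = 5 + \frac{1}{p + w}$
$S = 121$ ($S = \left(3 - 14\right)^{2} = \left(-11\right)^{2} = 121$)
$v{\left(Y,Q \right)} = Q Y$
$F{\left(y,H \right)} = -5 + H - \frac{1}{-1 + y}$ ($F{\left(y,H \right)} = H - \left(5 + \frac{1}{-1 + y}\right) = -5 + H - \frac{1}{-1 + y}$)
$F{\left(2,27 \right)} \left(v{\left(8,-37 \right)} + S\right) = \frac{-1 + \left(-1 + 2\right) \left(-5 + 27\right)}{-1 + 2} \left(\left(-37\right) 8 + 121\right) = \frac{-1 + 1 \cdot 22}{1} \left(-296 + 121\right) = 1 \left(-1 + 22\right) \left(-175\right) = 1 \cdot 21 \left(-175\right) = 21 \left(-175\right) = -3675$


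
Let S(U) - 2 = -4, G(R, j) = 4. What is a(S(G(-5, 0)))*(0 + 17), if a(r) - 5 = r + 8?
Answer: 187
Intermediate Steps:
S(U) = -2 (S(U) = 2 - 4 = -2)
a(r) = 13 + r (a(r) = 5 + (r + 8) = 5 + (8 + r) = 13 + r)
a(S(G(-5, 0)))*(0 + 17) = (13 - 2)*(0 + 17) = 11*17 = 187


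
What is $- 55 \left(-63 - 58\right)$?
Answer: $6655$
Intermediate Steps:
$- 55 \left(-63 - 58\right) = \left(-55\right) \left(-121\right) = 6655$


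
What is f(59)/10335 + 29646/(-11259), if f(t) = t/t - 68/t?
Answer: -74391747/28252445 ≈ -2.6331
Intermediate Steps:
f(t) = 1 - 68/t
f(59)/10335 + 29646/(-11259) = ((-68 + 59)/59)/10335 + 29646/(-11259) = ((1/59)*(-9))*(1/10335) + 29646*(-1/11259) = -9/59*1/10335 - 366/139 = -3/203255 - 366/139 = -74391747/28252445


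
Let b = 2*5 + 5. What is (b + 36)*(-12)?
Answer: -612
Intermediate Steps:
b = 15 (b = 10 + 5 = 15)
(b + 36)*(-12) = (15 + 36)*(-12) = 51*(-12) = -612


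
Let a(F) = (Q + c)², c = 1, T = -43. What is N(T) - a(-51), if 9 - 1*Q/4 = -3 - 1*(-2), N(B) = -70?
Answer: -1751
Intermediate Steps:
Q = 40 (Q = 36 - 4*(-3 - 1*(-2)) = 36 - 4*(-3 + 2) = 36 - 4*(-1) = 36 + 4 = 40)
a(F) = 1681 (a(F) = (40 + 1)² = 41² = 1681)
N(T) - a(-51) = -70 - 1*1681 = -70 - 1681 = -1751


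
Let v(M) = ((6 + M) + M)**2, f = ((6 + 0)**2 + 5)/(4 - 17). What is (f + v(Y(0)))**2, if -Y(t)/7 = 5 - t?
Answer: 2830984849/169 ≈ 1.6751e+7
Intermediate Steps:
Y(t) = -35 + 7*t (Y(t) = -7*(5 - t) = -35 + 7*t)
f = -41/13 (f = (6**2 + 5)/(-13) = (36 + 5)*(-1/13) = 41*(-1/13) = -41/13 ≈ -3.1538)
v(M) = (6 + 2*M)**2
(f + v(Y(0)))**2 = (-41/13 + 4*(3 + (-35 + 7*0))**2)**2 = (-41/13 + 4*(3 + (-35 + 0))**2)**2 = (-41/13 + 4*(3 - 35)**2)**2 = (-41/13 + 4*(-32)**2)**2 = (-41/13 + 4*1024)**2 = (-41/13 + 4096)**2 = (53207/13)**2 = 2830984849/169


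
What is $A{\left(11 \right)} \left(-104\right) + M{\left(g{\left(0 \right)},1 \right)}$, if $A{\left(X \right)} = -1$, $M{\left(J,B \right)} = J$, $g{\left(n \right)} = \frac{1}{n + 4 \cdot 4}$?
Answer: $\frac{1665}{16} \approx 104.06$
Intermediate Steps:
$g{\left(n \right)} = \frac{1}{16 + n}$ ($g{\left(n \right)} = \frac{1}{n + 16} = \frac{1}{16 + n}$)
$A{\left(11 \right)} \left(-104\right) + M{\left(g{\left(0 \right)},1 \right)} = \left(-1\right) \left(-104\right) + \frac{1}{16 + 0} = 104 + \frac{1}{16} = \frac{1665}{16}$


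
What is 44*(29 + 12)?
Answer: 1804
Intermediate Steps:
44*(29 + 12) = 44*41 = 1804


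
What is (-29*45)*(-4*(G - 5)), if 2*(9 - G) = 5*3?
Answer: -18270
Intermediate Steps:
G = 3/2 (G = 9 - 5*3/2 = 9 - 1/2*15 = 9 - 15/2 = 3/2 ≈ 1.5000)
(-29*45)*(-4*(G - 5)) = (-29*45)*(-4*(3/2 - 5)) = -(-5220)*(-7)/2 = -1305*14 = -18270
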